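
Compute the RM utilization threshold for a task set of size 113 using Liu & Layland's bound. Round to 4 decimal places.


Compute 2^(1/113) = 1.0061528976
Subtract 1: 1.0061528976 - 1 = 0.0061528976
Multiply by n: 113 * 0.0061528976 = 0.6952774288
Round to 4 dp: 0.6953

0.6953


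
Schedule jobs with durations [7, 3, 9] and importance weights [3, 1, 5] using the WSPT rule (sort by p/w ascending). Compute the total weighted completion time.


Compute p/w ratios and sort ascending (WSPT): [(9, 5), (7, 3), (3, 1)]
Compute weighted completion times:
  Job (p=9,w=5): C=9, w*C=5*9=45
  Job (p=7,w=3): C=16, w*C=3*16=48
  Job (p=3,w=1): C=19, w*C=1*19=19
Total weighted completion time = 112

112


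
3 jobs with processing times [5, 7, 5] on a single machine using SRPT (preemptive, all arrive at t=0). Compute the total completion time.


Since all jobs arrive at t=0, SRPT equals SPT ordering.
SPT order: [5, 5, 7]
Completion times:
  Job 1: p=5, C=5
  Job 2: p=5, C=10
  Job 3: p=7, C=17
Total completion time = 5 + 10 + 17 = 32

32


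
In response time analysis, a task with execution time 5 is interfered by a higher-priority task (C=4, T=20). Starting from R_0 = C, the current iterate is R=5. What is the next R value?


R_next = C + ceil(R_prev / T_hp) * C_hp
ceil(5 / 20) = ceil(0.25) = 1
Interference = 1 * 4 = 4
R_next = 5 + 4 = 9

9


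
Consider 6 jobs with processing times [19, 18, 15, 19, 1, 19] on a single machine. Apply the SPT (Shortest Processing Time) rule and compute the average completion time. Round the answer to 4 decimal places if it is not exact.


Sort jobs by processing time (SPT order): [1, 15, 18, 19, 19, 19]
Compute completion times sequentially:
  Job 1: processing = 1, completes at 1
  Job 2: processing = 15, completes at 16
  Job 3: processing = 18, completes at 34
  Job 4: processing = 19, completes at 53
  Job 5: processing = 19, completes at 72
  Job 6: processing = 19, completes at 91
Sum of completion times = 267
Average completion time = 267/6 = 44.5

44.5


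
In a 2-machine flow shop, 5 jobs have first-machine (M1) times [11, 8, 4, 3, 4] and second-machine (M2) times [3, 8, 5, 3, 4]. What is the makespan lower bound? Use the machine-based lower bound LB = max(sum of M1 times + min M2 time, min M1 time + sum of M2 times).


LB1 = sum(M1 times) + min(M2 times) = 30 + 3 = 33
LB2 = min(M1 times) + sum(M2 times) = 3 + 23 = 26
Lower bound = max(LB1, LB2) = max(33, 26) = 33

33


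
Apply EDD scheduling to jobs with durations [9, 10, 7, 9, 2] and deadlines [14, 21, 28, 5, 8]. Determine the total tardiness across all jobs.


Sort by due date (EDD order): [(9, 5), (2, 8), (9, 14), (10, 21), (7, 28)]
Compute completion times and tardiness:
  Job 1: p=9, d=5, C=9, tardiness=max(0,9-5)=4
  Job 2: p=2, d=8, C=11, tardiness=max(0,11-8)=3
  Job 3: p=9, d=14, C=20, tardiness=max(0,20-14)=6
  Job 4: p=10, d=21, C=30, tardiness=max(0,30-21)=9
  Job 5: p=7, d=28, C=37, tardiness=max(0,37-28)=9
Total tardiness = 31

31


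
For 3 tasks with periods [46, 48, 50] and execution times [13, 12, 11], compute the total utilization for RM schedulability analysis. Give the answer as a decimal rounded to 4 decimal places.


Compute individual utilizations (exact fractions):
  Task 1: C/T = 13/46 (approx. 0.2826)
  Task 2: C/T = 12/48 = 1/4 (approx. 0.25)
  Task 3: C/T = 11/50 (approx. 0.22)
Total utilization U = 13/46 + 1/4 + 11/50 = 1731/2300
Rounded to 4 decimal places: U = 0.7526
RM (Liu & Layland) bound for 3 tasks = 0.779763; compare with U = 1731/2300 (approx. 0.752609)
U <= bound, so schedulable by RM sufficient condition.

0.7526


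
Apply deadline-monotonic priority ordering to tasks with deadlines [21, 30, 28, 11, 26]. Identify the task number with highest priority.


Sort tasks by relative deadline (ascending):
  Task 4: deadline = 11
  Task 1: deadline = 21
  Task 5: deadline = 26
  Task 3: deadline = 28
  Task 2: deadline = 30
Priority order (highest first): [4, 1, 5, 3, 2]
Highest priority task = 4

4


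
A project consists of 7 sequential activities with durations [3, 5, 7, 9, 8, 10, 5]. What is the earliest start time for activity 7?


Activity 7 starts after activities 1 through 6 complete.
Predecessor durations: [3, 5, 7, 9, 8, 10]
ES = 3 + 5 + 7 + 9 + 8 + 10 = 42

42


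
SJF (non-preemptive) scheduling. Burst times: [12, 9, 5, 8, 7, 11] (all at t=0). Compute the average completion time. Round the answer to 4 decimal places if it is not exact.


SJF order (ascending): [5, 7, 8, 9, 11, 12]
Completion times:
  Job 1: burst=5, C=5
  Job 2: burst=7, C=12
  Job 3: burst=8, C=20
  Job 4: burst=9, C=29
  Job 5: burst=11, C=40
  Job 6: burst=12, C=52
Average completion = 158/6 = 26.3333

26.3333


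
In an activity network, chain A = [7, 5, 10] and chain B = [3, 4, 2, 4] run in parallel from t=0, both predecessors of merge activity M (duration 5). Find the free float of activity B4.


ES(B4) = sum of predecessors on chain B = 9
EF(B4) = ES + duration = 9 + 4 = 13
Successor of B4 is M. ES(M) = max(sum(A), sum(B)) = max(22, 13) = 22
Free float = ES(successor) - EF(current) = 22 - 13 = 9

9


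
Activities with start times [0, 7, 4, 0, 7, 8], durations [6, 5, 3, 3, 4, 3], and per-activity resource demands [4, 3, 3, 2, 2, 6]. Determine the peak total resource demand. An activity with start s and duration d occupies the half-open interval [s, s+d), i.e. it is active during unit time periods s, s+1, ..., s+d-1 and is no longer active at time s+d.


Each activity i is active on [start_i, start_i + duration_i).
Compute total resource usage per time slot:
  t=0: active resources = [4, 2], total = 6
  t=1: active resources = [4, 2], total = 6
  t=2: active resources = [4, 2], total = 6
  t=3: active resources = [4], total = 4
  t=4: active resources = [4, 3], total = 7
  t=5: active resources = [4, 3], total = 7
  t=6: active resources = [3], total = 3
  t=7: active resources = [3, 2], total = 5
  t=8: active resources = [3, 2, 6], total = 11
  t=9: active resources = [3, 2, 6], total = 11
  t=10: active resources = [3, 2, 6], total = 11
  t=11: active resources = [3], total = 3
Peak resource demand = 11

11


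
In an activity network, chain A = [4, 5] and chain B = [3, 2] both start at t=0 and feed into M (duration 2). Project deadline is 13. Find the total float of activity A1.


Forward pass: ES(A1) = sum of predecessors on chain A = 0
EF = ES + duration = 0 + 4 = 4
Backward pass: LF(M) = deadline = 13; LS(M) = 13 - 2 = 11
LF(A1) = LS(M) - sum(successors on chain A) = 11 - 5 = 6
LS = LF - duration = 6 - 4 = 2
Total float = LS - ES = 2 - 0 = 2

2


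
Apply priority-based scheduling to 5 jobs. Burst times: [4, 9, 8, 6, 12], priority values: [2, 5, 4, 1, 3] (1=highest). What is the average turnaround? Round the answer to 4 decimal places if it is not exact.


Sort by priority (ascending = highest first):
Order: [(1, 6), (2, 4), (3, 12), (4, 8), (5, 9)]
Completion times:
  Priority 1, burst=6, C=6
  Priority 2, burst=4, C=10
  Priority 3, burst=12, C=22
  Priority 4, burst=8, C=30
  Priority 5, burst=9, C=39
Average turnaround = 107/5 = 21.4

21.4


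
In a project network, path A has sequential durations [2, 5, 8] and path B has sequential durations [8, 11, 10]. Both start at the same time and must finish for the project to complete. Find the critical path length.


Path A total = 2 + 5 + 8 = 15
Path B total = 8 + 11 + 10 = 29
Critical path = longest path = max(15, 29) = 29

29


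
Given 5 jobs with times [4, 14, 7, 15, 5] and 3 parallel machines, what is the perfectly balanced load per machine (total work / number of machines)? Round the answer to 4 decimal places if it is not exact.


Total processing time = 4 + 14 + 7 + 15 + 5 = 45
Number of machines = 3
Ideal balanced load = 45 / 3 = 15.0

15.0


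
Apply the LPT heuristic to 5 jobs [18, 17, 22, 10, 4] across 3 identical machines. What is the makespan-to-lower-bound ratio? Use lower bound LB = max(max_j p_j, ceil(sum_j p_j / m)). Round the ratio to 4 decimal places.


LPT order: [22, 18, 17, 10, 4]
Machine loads after assignment: [22, 22, 27]
LPT makespan = 27
Lower bound = max(max_job, ceil(total/3)) = max(22, 24) = 24
Ratio = 27 / 24 = 1.125

1.125


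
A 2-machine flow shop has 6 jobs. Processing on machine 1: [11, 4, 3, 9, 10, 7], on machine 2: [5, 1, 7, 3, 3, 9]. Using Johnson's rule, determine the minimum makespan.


Apply Johnson's rule:
  Group 1 (a <= b): [(3, 3, 7), (6, 7, 9)]
  Group 2 (a > b): [(1, 11, 5), (4, 9, 3), (5, 10, 3), (2, 4, 1)]
Optimal job order: [3, 6, 1, 4, 5, 2]
Schedule:
  Job 3: M1 done at 3, M2 done at 10
  Job 6: M1 done at 10, M2 done at 19
  Job 1: M1 done at 21, M2 done at 26
  Job 4: M1 done at 30, M2 done at 33
  Job 5: M1 done at 40, M2 done at 43
  Job 2: M1 done at 44, M2 done at 45
Makespan = 45

45


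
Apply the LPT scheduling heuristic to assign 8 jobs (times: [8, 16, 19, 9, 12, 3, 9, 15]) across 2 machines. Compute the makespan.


Sort jobs in decreasing order (LPT): [19, 16, 15, 12, 9, 9, 8, 3]
Assign each job to the least loaded machine:
  Machine 1: jobs [19, 12, 9, 8], load = 48
  Machine 2: jobs [16, 15, 9, 3], load = 43
Makespan = max load = 48

48


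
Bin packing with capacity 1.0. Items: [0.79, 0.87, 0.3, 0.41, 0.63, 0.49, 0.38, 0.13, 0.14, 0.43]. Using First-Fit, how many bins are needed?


Place items sequentially using First-Fit:
  Item 0.79 -> new Bin 1
  Item 0.87 -> new Bin 2
  Item 0.3 -> new Bin 3
  Item 0.41 -> Bin 3 (now 0.71)
  Item 0.63 -> new Bin 4
  Item 0.49 -> new Bin 5
  Item 0.38 -> Bin 5 (now 0.87)
  Item 0.13 -> Bin 1 (now 0.92)
  Item 0.14 -> Bin 3 (now 0.85)
  Item 0.43 -> new Bin 6
Total bins used = 6

6


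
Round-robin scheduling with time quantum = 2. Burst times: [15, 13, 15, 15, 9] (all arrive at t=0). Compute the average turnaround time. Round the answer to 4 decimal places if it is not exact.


Time quantum = 2
Execution trace:
  J1 runs 2 units, time = 2
  J2 runs 2 units, time = 4
  J3 runs 2 units, time = 6
  J4 runs 2 units, time = 8
  J5 runs 2 units, time = 10
  J1 runs 2 units, time = 12
  J2 runs 2 units, time = 14
  J3 runs 2 units, time = 16
  J4 runs 2 units, time = 18
  J5 runs 2 units, time = 20
  J1 runs 2 units, time = 22
  J2 runs 2 units, time = 24
  J3 runs 2 units, time = 26
  J4 runs 2 units, time = 28
  J5 runs 2 units, time = 30
  J1 runs 2 units, time = 32
  J2 runs 2 units, time = 34
  J3 runs 2 units, time = 36
  J4 runs 2 units, time = 38
  J5 runs 2 units, time = 40
  J1 runs 2 units, time = 42
  J2 runs 2 units, time = 44
  J3 runs 2 units, time = 46
  J4 runs 2 units, time = 48
  J5 runs 1 units, time = 49
  J1 runs 2 units, time = 51
  J2 runs 2 units, time = 53
  J3 runs 2 units, time = 55
  J4 runs 2 units, time = 57
  J1 runs 2 units, time = 59
  J2 runs 1 units, time = 60
  J3 runs 2 units, time = 62
  J4 runs 2 units, time = 64
  J1 runs 1 units, time = 65
  J3 runs 1 units, time = 66
  J4 runs 1 units, time = 67
Finish times: [65, 60, 66, 67, 49]
Average turnaround = 307/5 = 61.4

61.4


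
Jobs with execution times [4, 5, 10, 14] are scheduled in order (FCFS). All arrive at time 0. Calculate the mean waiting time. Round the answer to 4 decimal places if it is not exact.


FCFS order (as given): [4, 5, 10, 14]
Waiting times:
  Job 1: wait = 0
  Job 2: wait = 4
  Job 3: wait = 9
  Job 4: wait = 19
Sum of waiting times = 32
Average waiting time = 32/4 = 8.0

8.0


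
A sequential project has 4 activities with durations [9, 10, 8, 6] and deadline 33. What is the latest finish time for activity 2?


LF(activity 2) = deadline - sum of successor durations
Successors: activities 3 through 4 with durations [8, 6]
Sum of successor durations = 14
LF = 33 - 14 = 19

19


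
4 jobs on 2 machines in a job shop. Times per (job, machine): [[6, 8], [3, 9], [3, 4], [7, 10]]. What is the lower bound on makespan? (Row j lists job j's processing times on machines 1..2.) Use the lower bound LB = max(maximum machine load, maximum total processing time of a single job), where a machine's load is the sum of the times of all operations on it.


Machine loads:
  Machine 1: 6 + 3 + 3 + 7 = 19
  Machine 2: 8 + 9 + 4 + 10 = 31
Max machine load = 31
Job totals:
  Job 1: 14
  Job 2: 12
  Job 3: 7
  Job 4: 17
Max job total = 17
Lower bound = max(31, 17) = 31

31


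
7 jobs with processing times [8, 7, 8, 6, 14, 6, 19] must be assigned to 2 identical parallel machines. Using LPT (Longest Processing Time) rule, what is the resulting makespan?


Sort jobs in decreasing order (LPT): [19, 14, 8, 8, 7, 6, 6]
Assign each job to the least loaded machine:
  Machine 1: jobs [19, 8, 6], load = 33
  Machine 2: jobs [14, 8, 7, 6], load = 35
Makespan = max load = 35

35


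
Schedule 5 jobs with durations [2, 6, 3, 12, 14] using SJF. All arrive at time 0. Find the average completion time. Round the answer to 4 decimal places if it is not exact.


SJF order (ascending): [2, 3, 6, 12, 14]
Completion times:
  Job 1: burst=2, C=2
  Job 2: burst=3, C=5
  Job 3: burst=6, C=11
  Job 4: burst=12, C=23
  Job 5: burst=14, C=37
Average completion = 78/5 = 15.6

15.6


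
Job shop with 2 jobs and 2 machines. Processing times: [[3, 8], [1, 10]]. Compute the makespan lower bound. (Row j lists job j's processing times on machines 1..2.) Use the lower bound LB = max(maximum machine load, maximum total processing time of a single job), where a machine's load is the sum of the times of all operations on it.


Machine loads:
  Machine 1: 3 + 1 = 4
  Machine 2: 8 + 10 = 18
Max machine load = 18
Job totals:
  Job 1: 11
  Job 2: 11
Max job total = 11
Lower bound = max(18, 11) = 18

18


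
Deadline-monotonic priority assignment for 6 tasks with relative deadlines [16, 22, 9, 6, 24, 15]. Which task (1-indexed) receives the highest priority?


Sort tasks by relative deadline (ascending):
  Task 4: deadline = 6
  Task 3: deadline = 9
  Task 6: deadline = 15
  Task 1: deadline = 16
  Task 2: deadline = 22
  Task 5: deadline = 24
Priority order (highest first): [4, 3, 6, 1, 2, 5]
Highest priority task = 4

4


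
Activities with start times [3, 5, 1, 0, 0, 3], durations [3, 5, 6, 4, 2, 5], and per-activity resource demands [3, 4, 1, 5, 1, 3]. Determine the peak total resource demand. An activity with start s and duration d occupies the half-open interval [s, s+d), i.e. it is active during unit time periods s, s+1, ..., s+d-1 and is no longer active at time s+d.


Each activity i is active on [start_i, start_i + duration_i).
Compute total resource usage per time slot:
  t=0: active resources = [5, 1], total = 6
  t=1: active resources = [1, 5, 1], total = 7
  t=2: active resources = [1, 5], total = 6
  t=3: active resources = [3, 1, 5, 3], total = 12
  t=4: active resources = [3, 1, 3], total = 7
  t=5: active resources = [3, 4, 1, 3], total = 11
  t=6: active resources = [4, 1, 3], total = 8
  t=7: active resources = [4, 3], total = 7
  t=8: active resources = [4], total = 4
  t=9: active resources = [4], total = 4
Peak resource demand = 12

12


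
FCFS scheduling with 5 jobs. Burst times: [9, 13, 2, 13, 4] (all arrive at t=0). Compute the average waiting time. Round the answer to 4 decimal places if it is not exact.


FCFS order (as given): [9, 13, 2, 13, 4]
Waiting times:
  Job 1: wait = 0
  Job 2: wait = 9
  Job 3: wait = 22
  Job 4: wait = 24
  Job 5: wait = 37
Sum of waiting times = 92
Average waiting time = 92/5 = 18.4

18.4


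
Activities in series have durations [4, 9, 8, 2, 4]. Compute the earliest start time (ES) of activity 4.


Activity 4 starts after activities 1 through 3 complete.
Predecessor durations: [4, 9, 8]
ES = 4 + 9 + 8 = 21

21


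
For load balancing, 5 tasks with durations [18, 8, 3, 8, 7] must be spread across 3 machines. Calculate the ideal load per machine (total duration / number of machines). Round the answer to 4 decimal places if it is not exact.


Total processing time = 18 + 8 + 3 + 8 + 7 = 44
Number of machines = 3
Ideal balanced load = 44 / 3 = 14.6667

14.6667


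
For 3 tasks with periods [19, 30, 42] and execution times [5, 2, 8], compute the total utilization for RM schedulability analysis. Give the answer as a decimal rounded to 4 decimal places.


Compute individual utilizations (exact fractions):
  Task 1: C/T = 5/19 (approx. 0.2632)
  Task 2: C/T = 2/30 = 1/15 (approx. 0.0667)
  Task 3: C/T = 8/42 = 4/21 (approx. 0.1905)
Total utilization U = 5/19 + 1/15 + 4/21 = 346/665
Rounded to 4 decimal places: U = 0.5203
RM (Liu & Layland) bound for 3 tasks = 0.779763; compare with U = 346/665 (approx. 0.520301)
U <= bound, so schedulable by RM sufficient condition.

0.5203


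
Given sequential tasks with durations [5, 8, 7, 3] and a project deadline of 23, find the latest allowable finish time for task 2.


LF(activity 2) = deadline - sum of successor durations
Successors: activities 3 through 4 with durations [7, 3]
Sum of successor durations = 10
LF = 23 - 10 = 13

13


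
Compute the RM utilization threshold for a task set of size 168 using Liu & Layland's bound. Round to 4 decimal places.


Compute 2^(1/168) = 1.0041343992
Subtract 1: 1.0041343992 - 1 = 0.0041343992
Multiply by n: 168 * 0.0041343992 = 0.6945790656
Round to 4 dp: 0.6946

0.6946


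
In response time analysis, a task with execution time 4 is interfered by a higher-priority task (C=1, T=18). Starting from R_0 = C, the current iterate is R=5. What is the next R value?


R_next = C + ceil(R_prev / T_hp) * C_hp
ceil(5 / 18) = ceil(0.2778) = 1
Interference = 1 * 1 = 1
R_next = 4 + 1 = 5
R_next = R_prev, so the iteration has converged (response time = 5).

5


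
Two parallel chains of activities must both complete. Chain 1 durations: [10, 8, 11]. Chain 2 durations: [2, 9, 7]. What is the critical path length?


Path A total = 10 + 8 + 11 = 29
Path B total = 2 + 9 + 7 = 18
Critical path = longest path = max(29, 18) = 29

29


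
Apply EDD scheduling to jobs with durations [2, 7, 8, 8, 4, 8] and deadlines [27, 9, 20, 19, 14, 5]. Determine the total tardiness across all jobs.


Sort by due date (EDD order): [(8, 5), (7, 9), (4, 14), (8, 19), (8, 20), (2, 27)]
Compute completion times and tardiness:
  Job 1: p=8, d=5, C=8, tardiness=max(0,8-5)=3
  Job 2: p=7, d=9, C=15, tardiness=max(0,15-9)=6
  Job 3: p=4, d=14, C=19, tardiness=max(0,19-14)=5
  Job 4: p=8, d=19, C=27, tardiness=max(0,27-19)=8
  Job 5: p=8, d=20, C=35, tardiness=max(0,35-20)=15
  Job 6: p=2, d=27, C=37, tardiness=max(0,37-27)=10
Total tardiness = 47

47


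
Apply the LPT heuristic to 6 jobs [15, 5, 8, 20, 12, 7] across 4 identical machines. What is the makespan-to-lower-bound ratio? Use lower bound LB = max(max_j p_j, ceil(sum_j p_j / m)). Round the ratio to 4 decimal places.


LPT order: [20, 15, 12, 8, 7, 5]
Machine loads after assignment: [20, 15, 17, 15]
LPT makespan = 20
Lower bound = max(max_job, ceil(total/4)) = max(20, 17) = 20
Ratio = 20 / 20 = 1.0

1.0


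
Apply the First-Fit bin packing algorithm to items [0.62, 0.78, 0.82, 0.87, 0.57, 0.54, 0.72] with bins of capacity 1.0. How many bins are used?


Place items sequentially using First-Fit:
  Item 0.62 -> new Bin 1
  Item 0.78 -> new Bin 2
  Item 0.82 -> new Bin 3
  Item 0.87 -> new Bin 4
  Item 0.57 -> new Bin 5
  Item 0.54 -> new Bin 6
  Item 0.72 -> new Bin 7
Total bins used = 7

7


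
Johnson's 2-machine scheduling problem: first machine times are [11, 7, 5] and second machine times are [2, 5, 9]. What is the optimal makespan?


Apply Johnson's rule:
  Group 1 (a <= b): [(3, 5, 9)]
  Group 2 (a > b): [(2, 7, 5), (1, 11, 2)]
Optimal job order: [3, 2, 1]
Schedule:
  Job 3: M1 done at 5, M2 done at 14
  Job 2: M1 done at 12, M2 done at 19
  Job 1: M1 done at 23, M2 done at 25
Makespan = 25

25


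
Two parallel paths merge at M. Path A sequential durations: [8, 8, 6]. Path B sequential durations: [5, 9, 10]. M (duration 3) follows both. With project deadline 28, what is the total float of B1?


Forward pass: ES(B1) = sum of predecessors on chain B = 0
EF = ES + duration = 0 + 5 = 5
Backward pass: LF(M) = deadline = 28; LS(M) = 28 - 3 = 25
LF(B1) = LS(M) - sum(successors on chain B) = 25 - 19 = 6
LS = LF - duration = 6 - 5 = 1
Total float = LS - ES = 1 - 0 = 1

1


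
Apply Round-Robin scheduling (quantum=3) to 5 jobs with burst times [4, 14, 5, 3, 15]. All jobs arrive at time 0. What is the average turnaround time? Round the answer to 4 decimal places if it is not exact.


Time quantum = 3
Execution trace:
  J1 runs 3 units, time = 3
  J2 runs 3 units, time = 6
  J3 runs 3 units, time = 9
  J4 runs 3 units, time = 12
  J5 runs 3 units, time = 15
  J1 runs 1 units, time = 16
  J2 runs 3 units, time = 19
  J3 runs 2 units, time = 21
  J5 runs 3 units, time = 24
  J2 runs 3 units, time = 27
  J5 runs 3 units, time = 30
  J2 runs 3 units, time = 33
  J5 runs 3 units, time = 36
  J2 runs 2 units, time = 38
  J5 runs 3 units, time = 41
Finish times: [16, 38, 21, 12, 41]
Average turnaround = 128/5 = 25.6

25.6


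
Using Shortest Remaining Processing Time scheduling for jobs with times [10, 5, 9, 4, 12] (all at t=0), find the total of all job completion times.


Since all jobs arrive at t=0, SRPT equals SPT ordering.
SPT order: [4, 5, 9, 10, 12]
Completion times:
  Job 1: p=4, C=4
  Job 2: p=5, C=9
  Job 3: p=9, C=18
  Job 4: p=10, C=28
  Job 5: p=12, C=40
Total completion time = 4 + 9 + 18 + 28 + 40 = 99

99


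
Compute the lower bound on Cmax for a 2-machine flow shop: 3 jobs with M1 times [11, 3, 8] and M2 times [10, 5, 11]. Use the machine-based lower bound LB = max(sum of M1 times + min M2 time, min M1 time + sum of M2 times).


LB1 = sum(M1 times) + min(M2 times) = 22 + 5 = 27
LB2 = min(M1 times) + sum(M2 times) = 3 + 26 = 29
Lower bound = max(LB1, LB2) = max(27, 29) = 29

29


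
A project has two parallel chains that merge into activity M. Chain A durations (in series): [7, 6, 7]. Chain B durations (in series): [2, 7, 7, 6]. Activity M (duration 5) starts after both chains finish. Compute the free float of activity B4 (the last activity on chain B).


ES(B4) = sum of predecessors on chain B = 16
EF(B4) = ES + duration = 16 + 6 = 22
Successor of B4 is M. ES(M) = max(sum(A), sum(B)) = max(20, 22) = 22
Free float = ES(successor) - EF(current) = 22 - 22 = 0

0


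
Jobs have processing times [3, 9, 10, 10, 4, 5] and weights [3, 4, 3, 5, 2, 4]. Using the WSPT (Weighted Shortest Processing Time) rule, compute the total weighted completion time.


Compute p/w ratios and sort ascending (WSPT): [(3, 3), (5, 4), (10, 5), (4, 2), (9, 4), (10, 3)]
Compute weighted completion times:
  Job (p=3,w=3): C=3, w*C=3*3=9
  Job (p=5,w=4): C=8, w*C=4*8=32
  Job (p=10,w=5): C=18, w*C=5*18=90
  Job (p=4,w=2): C=22, w*C=2*22=44
  Job (p=9,w=4): C=31, w*C=4*31=124
  Job (p=10,w=3): C=41, w*C=3*41=123
Total weighted completion time = 422

422


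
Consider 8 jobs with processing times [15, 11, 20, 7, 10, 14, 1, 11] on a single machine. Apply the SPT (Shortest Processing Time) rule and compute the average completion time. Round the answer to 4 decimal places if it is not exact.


Sort jobs by processing time (SPT order): [1, 7, 10, 11, 11, 14, 15, 20]
Compute completion times sequentially:
  Job 1: processing = 1, completes at 1
  Job 2: processing = 7, completes at 8
  Job 3: processing = 10, completes at 18
  Job 4: processing = 11, completes at 29
  Job 5: processing = 11, completes at 40
  Job 6: processing = 14, completes at 54
  Job 7: processing = 15, completes at 69
  Job 8: processing = 20, completes at 89
Sum of completion times = 308
Average completion time = 308/8 = 38.5

38.5


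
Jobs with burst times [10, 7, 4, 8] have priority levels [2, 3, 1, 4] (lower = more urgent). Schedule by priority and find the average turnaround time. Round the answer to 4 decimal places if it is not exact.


Sort by priority (ascending = highest first):
Order: [(1, 4), (2, 10), (3, 7), (4, 8)]
Completion times:
  Priority 1, burst=4, C=4
  Priority 2, burst=10, C=14
  Priority 3, burst=7, C=21
  Priority 4, burst=8, C=29
Average turnaround = 68/4 = 17.0

17.0


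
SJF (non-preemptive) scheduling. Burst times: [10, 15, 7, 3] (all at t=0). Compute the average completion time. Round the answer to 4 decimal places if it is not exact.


SJF order (ascending): [3, 7, 10, 15]
Completion times:
  Job 1: burst=3, C=3
  Job 2: burst=7, C=10
  Job 3: burst=10, C=20
  Job 4: burst=15, C=35
Average completion = 68/4 = 17.0

17.0


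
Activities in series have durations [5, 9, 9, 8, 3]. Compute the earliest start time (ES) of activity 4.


Activity 4 starts after activities 1 through 3 complete.
Predecessor durations: [5, 9, 9]
ES = 5 + 9 + 9 = 23

23


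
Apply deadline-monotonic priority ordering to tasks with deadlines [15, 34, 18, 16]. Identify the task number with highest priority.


Sort tasks by relative deadline (ascending):
  Task 1: deadline = 15
  Task 4: deadline = 16
  Task 3: deadline = 18
  Task 2: deadline = 34
Priority order (highest first): [1, 4, 3, 2]
Highest priority task = 1

1


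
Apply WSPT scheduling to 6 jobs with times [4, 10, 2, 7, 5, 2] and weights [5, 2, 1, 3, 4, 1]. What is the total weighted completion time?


Compute p/w ratios and sort ascending (WSPT): [(4, 5), (5, 4), (2, 1), (2, 1), (7, 3), (10, 2)]
Compute weighted completion times:
  Job (p=4,w=5): C=4, w*C=5*4=20
  Job (p=5,w=4): C=9, w*C=4*9=36
  Job (p=2,w=1): C=11, w*C=1*11=11
  Job (p=2,w=1): C=13, w*C=1*13=13
  Job (p=7,w=3): C=20, w*C=3*20=60
  Job (p=10,w=2): C=30, w*C=2*30=60
Total weighted completion time = 200

200


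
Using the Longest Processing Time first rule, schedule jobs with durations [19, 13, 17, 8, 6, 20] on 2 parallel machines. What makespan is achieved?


Sort jobs in decreasing order (LPT): [20, 19, 17, 13, 8, 6]
Assign each job to the least loaded machine:
  Machine 1: jobs [20, 13, 8], load = 41
  Machine 2: jobs [19, 17, 6], load = 42
Makespan = max load = 42

42


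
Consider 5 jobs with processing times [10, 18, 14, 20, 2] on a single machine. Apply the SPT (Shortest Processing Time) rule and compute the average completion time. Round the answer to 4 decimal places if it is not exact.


Sort jobs by processing time (SPT order): [2, 10, 14, 18, 20]
Compute completion times sequentially:
  Job 1: processing = 2, completes at 2
  Job 2: processing = 10, completes at 12
  Job 3: processing = 14, completes at 26
  Job 4: processing = 18, completes at 44
  Job 5: processing = 20, completes at 64
Sum of completion times = 148
Average completion time = 148/5 = 29.6

29.6


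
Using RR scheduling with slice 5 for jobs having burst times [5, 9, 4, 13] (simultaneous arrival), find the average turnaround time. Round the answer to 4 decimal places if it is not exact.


Time quantum = 5
Execution trace:
  J1 runs 5 units, time = 5
  J2 runs 5 units, time = 10
  J3 runs 4 units, time = 14
  J4 runs 5 units, time = 19
  J2 runs 4 units, time = 23
  J4 runs 5 units, time = 28
  J4 runs 3 units, time = 31
Finish times: [5, 23, 14, 31]
Average turnaround = 73/4 = 18.25

18.25


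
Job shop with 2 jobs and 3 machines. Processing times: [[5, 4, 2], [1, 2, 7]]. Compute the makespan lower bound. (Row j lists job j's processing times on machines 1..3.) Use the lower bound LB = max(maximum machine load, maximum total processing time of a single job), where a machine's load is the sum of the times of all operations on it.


Machine loads:
  Machine 1: 5 + 1 = 6
  Machine 2: 4 + 2 = 6
  Machine 3: 2 + 7 = 9
Max machine load = 9
Job totals:
  Job 1: 11
  Job 2: 10
Max job total = 11
Lower bound = max(9, 11) = 11

11


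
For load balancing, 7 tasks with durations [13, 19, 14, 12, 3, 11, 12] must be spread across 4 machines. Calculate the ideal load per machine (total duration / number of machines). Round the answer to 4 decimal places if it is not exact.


Total processing time = 13 + 19 + 14 + 12 + 3 + 11 + 12 = 84
Number of machines = 4
Ideal balanced load = 84 / 4 = 21.0

21.0


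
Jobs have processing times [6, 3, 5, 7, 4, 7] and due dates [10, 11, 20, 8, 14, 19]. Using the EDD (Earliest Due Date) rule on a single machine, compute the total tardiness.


Sort by due date (EDD order): [(7, 8), (6, 10), (3, 11), (4, 14), (7, 19), (5, 20)]
Compute completion times and tardiness:
  Job 1: p=7, d=8, C=7, tardiness=max(0,7-8)=0
  Job 2: p=6, d=10, C=13, tardiness=max(0,13-10)=3
  Job 3: p=3, d=11, C=16, tardiness=max(0,16-11)=5
  Job 4: p=4, d=14, C=20, tardiness=max(0,20-14)=6
  Job 5: p=7, d=19, C=27, tardiness=max(0,27-19)=8
  Job 6: p=5, d=20, C=32, tardiness=max(0,32-20)=12
Total tardiness = 34

34


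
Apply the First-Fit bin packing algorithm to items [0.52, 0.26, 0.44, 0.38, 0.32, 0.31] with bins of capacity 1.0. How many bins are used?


Place items sequentially using First-Fit:
  Item 0.52 -> new Bin 1
  Item 0.26 -> Bin 1 (now 0.78)
  Item 0.44 -> new Bin 2
  Item 0.38 -> Bin 2 (now 0.82)
  Item 0.32 -> new Bin 3
  Item 0.31 -> Bin 3 (now 0.63)
Total bins used = 3

3


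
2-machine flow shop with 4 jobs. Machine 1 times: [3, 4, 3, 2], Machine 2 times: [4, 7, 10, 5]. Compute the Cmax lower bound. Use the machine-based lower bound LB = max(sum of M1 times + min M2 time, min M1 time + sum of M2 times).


LB1 = sum(M1 times) + min(M2 times) = 12 + 4 = 16
LB2 = min(M1 times) + sum(M2 times) = 2 + 26 = 28
Lower bound = max(LB1, LB2) = max(16, 28) = 28

28


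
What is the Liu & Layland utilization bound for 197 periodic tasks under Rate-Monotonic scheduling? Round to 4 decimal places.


Compute 2^(1/197) = 1.0035247108
Subtract 1: 1.0035247108 - 1 = 0.0035247108
Multiply by n: 197 * 0.0035247108 = 0.6943680276
Round to 4 dp: 0.6944

0.6944


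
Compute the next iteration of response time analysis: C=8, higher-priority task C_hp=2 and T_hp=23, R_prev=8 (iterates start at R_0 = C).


R_next = C + ceil(R_prev / T_hp) * C_hp
ceil(8 / 23) = ceil(0.3478) = 1
Interference = 1 * 2 = 2
R_next = 8 + 2 = 10

10


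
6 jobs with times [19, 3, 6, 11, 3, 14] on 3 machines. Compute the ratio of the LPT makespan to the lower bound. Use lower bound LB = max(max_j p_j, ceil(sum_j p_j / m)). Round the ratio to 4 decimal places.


LPT order: [19, 14, 11, 6, 3, 3]
Machine loads after assignment: [19, 20, 17]
LPT makespan = 20
Lower bound = max(max_job, ceil(total/3)) = max(19, 19) = 19
Ratio = 20 / 19 = 1.0526

1.0526


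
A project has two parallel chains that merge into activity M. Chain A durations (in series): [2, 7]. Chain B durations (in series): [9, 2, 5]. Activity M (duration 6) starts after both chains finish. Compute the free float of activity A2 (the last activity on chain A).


ES(A2) = sum of predecessors on chain A = 2
EF(A2) = ES + duration = 2 + 7 = 9
Successor of A2 is M. ES(M) = max(sum(A), sum(B)) = max(9, 16) = 16
Free float = ES(successor) - EF(current) = 16 - 9 = 7

7


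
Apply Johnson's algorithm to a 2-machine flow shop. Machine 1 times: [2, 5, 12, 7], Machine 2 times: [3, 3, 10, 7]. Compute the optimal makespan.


Apply Johnson's rule:
  Group 1 (a <= b): [(1, 2, 3), (4, 7, 7)]
  Group 2 (a > b): [(3, 12, 10), (2, 5, 3)]
Optimal job order: [1, 4, 3, 2]
Schedule:
  Job 1: M1 done at 2, M2 done at 5
  Job 4: M1 done at 9, M2 done at 16
  Job 3: M1 done at 21, M2 done at 31
  Job 2: M1 done at 26, M2 done at 34
Makespan = 34

34


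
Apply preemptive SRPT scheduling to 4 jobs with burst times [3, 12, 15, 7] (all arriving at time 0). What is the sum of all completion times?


Since all jobs arrive at t=0, SRPT equals SPT ordering.
SPT order: [3, 7, 12, 15]
Completion times:
  Job 1: p=3, C=3
  Job 2: p=7, C=10
  Job 3: p=12, C=22
  Job 4: p=15, C=37
Total completion time = 3 + 10 + 22 + 37 = 72

72


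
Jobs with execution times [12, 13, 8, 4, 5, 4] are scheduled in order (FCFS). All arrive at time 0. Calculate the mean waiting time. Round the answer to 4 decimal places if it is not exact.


FCFS order (as given): [12, 13, 8, 4, 5, 4]
Waiting times:
  Job 1: wait = 0
  Job 2: wait = 12
  Job 3: wait = 25
  Job 4: wait = 33
  Job 5: wait = 37
  Job 6: wait = 42
Sum of waiting times = 149
Average waiting time = 149/6 = 24.8333

24.8333


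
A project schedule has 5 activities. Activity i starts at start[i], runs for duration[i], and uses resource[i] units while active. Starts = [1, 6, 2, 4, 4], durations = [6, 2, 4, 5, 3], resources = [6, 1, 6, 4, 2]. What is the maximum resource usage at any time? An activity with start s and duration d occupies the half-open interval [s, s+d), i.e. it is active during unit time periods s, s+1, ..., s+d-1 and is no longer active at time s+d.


Each activity i is active on [start_i, start_i + duration_i).
Compute total resource usage per time slot:
  t=0: active resources = [], total = 0
  t=1: active resources = [6], total = 6
  t=2: active resources = [6, 6], total = 12
  t=3: active resources = [6, 6], total = 12
  t=4: active resources = [6, 6, 4, 2], total = 18
  t=5: active resources = [6, 6, 4, 2], total = 18
  t=6: active resources = [6, 1, 4, 2], total = 13
  t=7: active resources = [1, 4], total = 5
  t=8: active resources = [4], total = 4
Peak resource demand = 18

18


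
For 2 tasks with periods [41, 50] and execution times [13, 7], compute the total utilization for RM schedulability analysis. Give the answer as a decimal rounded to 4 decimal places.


Compute individual utilizations (exact fractions):
  Task 1: C/T = 13/41 (approx. 0.3171)
  Task 2: C/T = 7/50 (approx. 0.14)
Total utilization U = 13/41 + 7/50 = 937/2050
Rounded to 4 decimal places: U = 0.4571
RM (Liu & Layland) bound for 2 tasks = 0.828427; compare with U = 937/2050 (approx. 0.457073)
U <= bound, so schedulable by RM sufficient condition.

0.4571


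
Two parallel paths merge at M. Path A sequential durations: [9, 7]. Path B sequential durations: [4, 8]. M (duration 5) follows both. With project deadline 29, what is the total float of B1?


Forward pass: ES(B1) = sum of predecessors on chain B = 0
EF = ES + duration = 0 + 4 = 4
Backward pass: LF(M) = deadline = 29; LS(M) = 29 - 5 = 24
LF(B1) = LS(M) - sum(successors on chain B) = 24 - 8 = 16
LS = LF - duration = 16 - 4 = 12
Total float = LS - ES = 12 - 0 = 12

12


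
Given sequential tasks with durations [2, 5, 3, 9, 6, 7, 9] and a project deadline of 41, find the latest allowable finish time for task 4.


LF(activity 4) = deadline - sum of successor durations
Successors: activities 5 through 7 with durations [6, 7, 9]
Sum of successor durations = 22
LF = 41 - 22 = 19

19


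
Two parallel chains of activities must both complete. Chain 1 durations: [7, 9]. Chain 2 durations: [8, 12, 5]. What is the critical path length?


Path A total = 7 + 9 = 16
Path B total = 8 + 12 + 5 = 25
Critical path = longest path = max(16, 25) = 25

25


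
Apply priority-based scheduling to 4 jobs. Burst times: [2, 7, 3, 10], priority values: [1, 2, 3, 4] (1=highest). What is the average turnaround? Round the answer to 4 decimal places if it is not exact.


Sort by priority (ascending = highest first):
Order: [(1, 2), (2, 7), (3, 3), (4, 10)]
Completion times:
  Priority 1, burst=2, C=2
  Priority 2, burst=7, C=9
  Priority 3, burst=3, C=12
  Priority 4, burst=10, C=22
Average turnaround = 45/4 = 11.25

11.25


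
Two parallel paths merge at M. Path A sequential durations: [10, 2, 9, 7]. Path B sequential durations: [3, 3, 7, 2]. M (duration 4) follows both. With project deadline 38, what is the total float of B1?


Forward pass: ES(B1) = sum of predecessors on chain B = 0
EF = ES + duration = 0 + 3 = 3
Backward pass: LF(M) = deadline = 38; LS(M) = 38 - 4 = 34
LF(B1) = LS(M) - sum(successors on chain B) = 34 - 12 = 22
LS = LF - duration = 22 - 3 = 19
Total float = LS - ES = 19 - 0 = 19

19


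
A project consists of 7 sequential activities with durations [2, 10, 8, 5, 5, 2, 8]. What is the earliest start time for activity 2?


Activity 2 starts after activities 1 through 1 complete.
Predecessor durations: [2]
ES = 2 = 2

2


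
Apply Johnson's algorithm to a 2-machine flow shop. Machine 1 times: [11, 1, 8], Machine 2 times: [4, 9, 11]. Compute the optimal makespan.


Apply Johnson's rule:
  Group 1 (a <= b): [(2, 1, 9), (3, 8, 11)]
  Group 2 (a > b): [(1, 11, 4)]
Optimal job order: [2, 3, 1]
Schedule:
  Job 2: M1 done at 1, M2 done at 10
  Job 3: M1 done at 9, M2 done at 21
  Job 1: M1 done at 20, M2 done at 25
Makespan = 25

25


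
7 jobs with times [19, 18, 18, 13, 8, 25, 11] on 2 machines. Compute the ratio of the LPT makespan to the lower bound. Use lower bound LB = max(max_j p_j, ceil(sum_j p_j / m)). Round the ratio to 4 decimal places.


LPT order: [25, 19, 18, 18, 13, 11, 8]
Machine loads after assignment: [54, 58]
LPT makespan = 58
Lower bound = max(max_job, ceil(total/2)) = max(25, 56) = 56
Ratio = 58 / 56 = 1.0357

1.0357


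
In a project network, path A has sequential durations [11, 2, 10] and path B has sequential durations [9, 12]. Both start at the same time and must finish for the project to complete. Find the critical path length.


Path A total = 11 + 2 + 10 = 23
Path B total = 9 + 12 = 21
Critical path = longest path = max(23, 21) = 23

23


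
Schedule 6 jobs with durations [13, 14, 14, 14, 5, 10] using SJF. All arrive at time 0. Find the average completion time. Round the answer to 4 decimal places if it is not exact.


SJF order (ascending): [5, 10, 13, 14, 14, 14]
Completion times:
  Job 1: burst=5, C=5
  Job 2: burst=10, C=15
  Job 3: burst=13, C=28
  Job 4: burst=14, C=42
  Job 5: burst=14, C=56
  Job 6: burst=14, C=70
Average completion = 216/6 = 36.0

36.0


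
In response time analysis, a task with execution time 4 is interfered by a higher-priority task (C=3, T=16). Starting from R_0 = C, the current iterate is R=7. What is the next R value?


R_next = C + ceil(R_prev / T_hp) * C_hp
ceil(7 / 16) = ceil(0.4375) = 1
Interference = 1 * 3 = 3
R_next = 4 + 3 = 7
R_next = R_prev, so the iteration has converged (response time = 7).

7


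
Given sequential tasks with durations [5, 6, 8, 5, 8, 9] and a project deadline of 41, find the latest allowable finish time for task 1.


LF(activity 1) = deadline - sum of successor durations
Successors: activities 2 through 6 with durations [6, 8, 5, 8, 9]
Sum of successor durations = 36
LF = 41 - 36 = 5

5


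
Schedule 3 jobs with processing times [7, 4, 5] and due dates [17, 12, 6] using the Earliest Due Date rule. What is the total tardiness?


Sort by due date (EDD order): [(5, 6), (4, 12), (7, 17)]
Compute completion times and tardiness:
  Job 1: p=5, d=6, C=5, tardiness=max(0,5-6)=0
  Job 2: p=4, d=12, C=9, tardiness=max(0,9-12)=0
  Job 3: p=7, d=17, C=16, tardiness=max(0,16-17)=0
Total tardiness = 0

0


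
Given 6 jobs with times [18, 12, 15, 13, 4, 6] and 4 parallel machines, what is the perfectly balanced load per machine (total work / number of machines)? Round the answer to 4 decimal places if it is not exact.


Total processing time = 18 + 12 + 15 + 13 + 4 + 6 = 68
Number of machines = 4
Ideal balanced load = 68 / 4 = 17.0

17.0


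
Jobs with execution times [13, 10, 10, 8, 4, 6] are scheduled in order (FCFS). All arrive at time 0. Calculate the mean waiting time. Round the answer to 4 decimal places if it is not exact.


FCFS order (as given): [13, 10, 10, 8, 4, 6]
Waiting times:
  Job 1: wait = 0
  Job 2: wait = 13
  Job 3: wait = 23
  Job 4: wait = 33
  Job 5: wait = 41
  Job 6: wait = 45
Sum of waiting times = 155
Average waiting time = 155/6 = 25.8333

25.8333


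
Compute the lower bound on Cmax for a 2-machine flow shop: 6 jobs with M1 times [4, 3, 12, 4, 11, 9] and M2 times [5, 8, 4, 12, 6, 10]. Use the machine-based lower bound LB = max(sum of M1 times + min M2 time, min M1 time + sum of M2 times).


LB1 = sum(M1 times) + min(M2 times) = 43 + 4 = 47
LB2 = min(M1 times) + sum(M2 times) = 3 + 45 = 48
Lower bound = max(LB1, LB2) = max(47, 48) = 48

48


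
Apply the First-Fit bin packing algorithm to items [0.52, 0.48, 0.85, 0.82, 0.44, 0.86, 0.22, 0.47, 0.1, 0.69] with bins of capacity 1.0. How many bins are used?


Place items sequentially using First-Fit:
  Item 0.52 -> new Bin 1
  Item 0.48 -> Bin 1 (now 1.0)
  Item 0.85 -> new Bin 2
  Item 0.82 -> new Bin 3
  Item 0.44 -> new Bin 4
  Item 0.86 -> new Bin 5
  Item 0.22 -> Bin 4 (now 0.66)
  Item 0.47 -> new Bin 6
  Item 0.1 -> Bin 2 (now 0.95)
  Item 0.69 -> new Bin 7
Total bins used = 7

7
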